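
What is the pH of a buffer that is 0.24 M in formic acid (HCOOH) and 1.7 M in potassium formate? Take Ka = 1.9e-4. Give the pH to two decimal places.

pH = 4.57

pKa = −log(1.9 × 10^-4) = 3.721
pH = pKa + log([A⁻]/[HA]) = 3.721 + log(1.7/0.24)
pH = 3.721 + (+0.850) = 4.57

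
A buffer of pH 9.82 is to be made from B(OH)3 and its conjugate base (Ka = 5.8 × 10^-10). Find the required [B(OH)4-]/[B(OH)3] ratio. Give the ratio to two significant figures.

pKa = -log(5.8 × 10^-10) = 9.237
pH = pKa + log(r) ⇒ log(r) = 9.82 − 9.237 = +0.583
r = [B(OH)4-]/[B(OH)3] = 10^(+0.583) = 3.83

ratio = 3.8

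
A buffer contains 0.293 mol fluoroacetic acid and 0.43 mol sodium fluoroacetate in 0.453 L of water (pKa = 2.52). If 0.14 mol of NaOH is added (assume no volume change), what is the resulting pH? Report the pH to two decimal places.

OH- converts FCH2COOH to FCH2COO-: FCH2COOH → 0.153 mol, FCH2COO- → 0.57 mol.
pH = pKa + log([A⁻]/[HA]) = 2.52 + log(0.57/0.153) = 2.52 +0.571

pH = 3.09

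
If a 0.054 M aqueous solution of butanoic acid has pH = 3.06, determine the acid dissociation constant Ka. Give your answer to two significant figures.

Ka = 1.4 × 10^-5

[H+] = 10^(-3.06) = 8.71 × 10^-4 M
At equilibrium [HA] = 0.054 − 8.71 × 10^-4 = 5.31 × 10^-2 M
Ka = [H+][A-]/[HA] = (8.71 × 10^-4)² / 5.31 × 10^-2 = 1.4 × 10^-5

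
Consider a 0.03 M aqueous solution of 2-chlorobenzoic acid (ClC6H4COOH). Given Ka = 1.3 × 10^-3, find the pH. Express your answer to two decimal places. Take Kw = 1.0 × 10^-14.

pH = 2.25

ClC6H4COOH ⇌ ClC6H4COO- + H+
Ka = x²/(0.03 − x) = 1.3 × 10^-3
x is not negligible relative to C₀; solve x² + 0.0013·x − 3.9e-05 = 0.
x = (−Ka + √(Ka² + 4·Ka·C₀))/2 = 5.63 × 10^-3 M
pH = −log(5.63 × 10^-3) = 2.25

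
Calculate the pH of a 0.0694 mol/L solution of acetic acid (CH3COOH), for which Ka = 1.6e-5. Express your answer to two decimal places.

CH3COOH ⇌ CH3COO- + H+
From the ICE table, Ka = [H+]²/(0.0694 − [H+]) = 1.6 × 10^-5.
Neglecting [H+] in the denominator: [H+] = √(1.6 × 10^-5 × 0.0694) = 1.05 × 10^-3 M
([H+]/C₀ = 1.5% < 5%, so the approximation holds.)
pH = −log[H+] = −log(1.05 × 10^-3) = 2.98

pH = 2.98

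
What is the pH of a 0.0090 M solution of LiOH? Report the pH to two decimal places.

pH = 11.95

LiOH is a strong base; [OH-] = 0.009 M.
pOH = -log(0.009) = 2.05
pH = 14.00 - 2.05 = 11.95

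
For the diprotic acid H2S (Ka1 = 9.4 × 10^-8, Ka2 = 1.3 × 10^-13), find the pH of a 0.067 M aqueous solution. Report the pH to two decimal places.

pH = 4.10

Since Ka1 ≫ Ka2, the first ionization dominates [H+].
Ka1 = x²/(0.067 − x) = 9.4 × 10^-8
x ≈ √(9.4 × 10^-8 × 0.067) = 7.94 × 10^-5 M
pH = −log(7.94 × 10^-5) = 4.10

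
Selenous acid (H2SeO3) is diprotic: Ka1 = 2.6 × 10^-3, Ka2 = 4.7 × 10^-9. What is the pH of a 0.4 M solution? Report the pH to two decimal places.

Since Ka1 ≫ Ka2, the first ionization dominates [H+].
Ka1 = x²/(0.4 − x) = 2.6 × 10^-3
Solving the quadratic: x = (−Ka1 + √(Ka1² + 4·Ka1·C₀))/2 = 3.10 × 10^-2 M
pH = −log(3.10 × 10^-2) = 1.51

pH = 1.51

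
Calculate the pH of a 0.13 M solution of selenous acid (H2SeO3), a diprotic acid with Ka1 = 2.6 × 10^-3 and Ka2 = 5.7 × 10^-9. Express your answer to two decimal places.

pH = 1.77

Ka1 ≫ Ka2, so treat the first dissociation as the only significant source of H+.
Ka1 = x²/(0.13 − x) = 2.6 × 10^-3
Solving the quadratic: x = (−Ka1 + √(Ka1² + 4·Ka1·C₀))/2 = 1.71 × 10^-2 M
pH = −log(1.71 × 10^-2) = 1.77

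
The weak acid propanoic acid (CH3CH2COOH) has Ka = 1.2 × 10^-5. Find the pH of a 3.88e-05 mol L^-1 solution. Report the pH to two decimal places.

pH = 4.79

CH3CH2COOH ⇌ CH3CH2COO- + H+
Ka = [H+]²/(3.88e-05 − [H+]) = 1.2 × 10^-5
[H+] is not negligible relative to C₀; solve [H+]² + 1.2e-05·[H+] − 4.66e-10 = 0.
[H+] = [−1.2e-05 + √(1.2e-05² + 1.86e-09)]/2 = 1.64 × 10^-5 M
pH = −log[H+] = −log(1.64 × 10^-5) = 4.79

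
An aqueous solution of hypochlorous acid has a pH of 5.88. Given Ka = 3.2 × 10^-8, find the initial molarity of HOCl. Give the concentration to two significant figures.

C₀ = 5.6 × 10^-5 M

[H+] = 10^(-5.88) = 1.32 × 10^-6 M = x
Ka = x²/(C₀ − x) ⇒ C₀ = x + x²/Ka
C₀ = 1.32 × 10^-6 + (1.32 × 10^-6)²/(3.2 × 10^-8) = 5.58 × 10^-5 M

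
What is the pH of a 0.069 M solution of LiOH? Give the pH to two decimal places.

pH = 12.84

LiOH is a strong base; [OH-] = 0.069 M.
pOH = -log(0.069) = 1.16
pH = 14.00 - 1.16 = 12.84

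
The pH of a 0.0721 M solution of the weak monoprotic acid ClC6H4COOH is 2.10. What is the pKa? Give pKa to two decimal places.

pKa = 3.01

[H+] = 10^(-2.10) = 7.94 × 10^-3 M
At equilibrium [HA] = 0.0721 − 7.94 × 10^-3 = 6.42 × 10^-2 M
Ka = [H+][A-]/[HA] = (7.94 × 10^-3)² / 6.42 × 10^-2 = 9.82 × 10^-4
pKa = -log(9.82 × 10^-4) = 3.01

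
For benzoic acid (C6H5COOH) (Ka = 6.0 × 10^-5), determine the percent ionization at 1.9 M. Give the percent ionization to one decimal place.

C6H5COOH ⇌ C6H5COO- + H+; let x = [H+] at equilibrium.
x ≈ √(Ka·C₀) = √(6.0 × 10^-5 × 1.9) = 1.07 × 10^-2 M
% ionization = x/C₀ × 100% = 1.07 × 10^-2/1.9 × 100% = 0.6%

0.6%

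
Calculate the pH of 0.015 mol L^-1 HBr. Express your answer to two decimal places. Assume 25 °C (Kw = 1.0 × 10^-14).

pH = 1.82

HBr is a strong acid and dissociates completely, so [H+] = 0.015 M.
pH = -log(0.015) = 1.82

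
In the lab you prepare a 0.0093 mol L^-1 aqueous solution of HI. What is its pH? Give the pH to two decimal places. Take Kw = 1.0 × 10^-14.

HI is a strong acid and dissociates completely, so [H+] = 0.0093 M.
pH = -log(0.0093) = 2.03

pH = 2.03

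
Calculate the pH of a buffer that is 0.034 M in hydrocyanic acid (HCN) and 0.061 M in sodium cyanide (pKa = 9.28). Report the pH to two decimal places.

pH = 9.53

Henderson–Hasselbalch: pH = pKa + log([CN-]/[HCN]) = 9.28 + log(0.061/0.034)
pH = 9.28 + (+0.254) = 9.53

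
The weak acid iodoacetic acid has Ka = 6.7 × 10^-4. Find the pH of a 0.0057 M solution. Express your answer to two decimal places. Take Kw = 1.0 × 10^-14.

pH = 2.78

ICH2COOH ⇌ ICH2COO- + H+
From the ICE table, Ka = [H+]²/(0.0057 − [H+]) = 6.7 × 10^-4.
Here C₀/Ka ≈ 8.51, so the small-[H+] approximation fails. Use the quadratic:
[H+] = [−0.00067 + √(0.00067² + 1.53e-05)]/2 = 1.65 × 10^-3 M
pH = −log[H+] = −log(1.65 × 10^-3) = 2.78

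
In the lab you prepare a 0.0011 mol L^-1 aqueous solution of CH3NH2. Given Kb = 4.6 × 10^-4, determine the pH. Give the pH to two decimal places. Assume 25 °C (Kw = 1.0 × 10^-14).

pH = 10.71

CH3NH2 + H2O ⇌ CH3NH3+ + OH-
From the ICE table, Kb = [OH-]²/(0.0011 − [OH-]) = 4.6 × 10^-4.
Here C₀/Kb ≈ 2.39, so the small-[OH-] approximation fails. Use the quadratic:
[OH-] = [−0.00046 + √(0.00046² + 2.02e-06)]/2 = 5.18 × 10^-4 M
pOH = 3.29, so pH = 14.00 − pOH = 10.71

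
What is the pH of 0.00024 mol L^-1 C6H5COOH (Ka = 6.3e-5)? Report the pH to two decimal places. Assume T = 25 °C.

pH = 4.02

C6H5COOH ⇌ C6H5COO- + H+
From the ICE table, Ka = x²/(0.00024 − x) = 6.3 × 10^-5.
The 5% rule fails; solving x² + Ka·x − Ka·C₀ = 0 exactly:
x = [−6.3e-05 + √(6.3e-05² + 6.05e-08)]/2 = 9.54 × 10^-5 M
pH = −log[H+] = −log(9.54 × 10^-5) = 4.02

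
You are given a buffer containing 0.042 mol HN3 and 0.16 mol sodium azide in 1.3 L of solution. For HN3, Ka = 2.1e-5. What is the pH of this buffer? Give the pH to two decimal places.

pKa = −log(2.1 × 10^-5) = 4.678
Henderson–Hasselbalch: pH = pKa + log([N3-]/[HN3]) = 4.678 + log(0.16/0.042)
pH = 4.678 + (+0.581) = 5.26

pH = 5.26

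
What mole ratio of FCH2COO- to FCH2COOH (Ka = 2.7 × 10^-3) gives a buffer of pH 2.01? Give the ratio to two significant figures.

pKa = -log(2.7 × 10^-3) = 2.569
pH = pKa + log(r) ⇒ log(r) = 2.01 − 2.569 = -0.559
r = [FCH2COO-]/[FCH2COOH] = 10^(-0.559) = 0.276

ratio = 0.28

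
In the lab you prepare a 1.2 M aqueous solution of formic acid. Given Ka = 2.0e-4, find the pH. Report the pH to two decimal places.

pH = 1.81

HCOOH ⇌ HCOO- + H+
Let x = [H+] at equilibrium. Ka = x²/(1.2 − x).
Since Ka ≪ C₀, x ≈ √(Ka·C₀) = 1.55 × 10^-2 M.
(x/C₀ = 1.3% < 5%, so the approximation holds.)
pH = −log[H+] = −log(1.55 × 10^-2) = 1.81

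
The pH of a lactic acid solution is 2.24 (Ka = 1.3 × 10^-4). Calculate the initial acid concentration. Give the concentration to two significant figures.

[H+] = 10^(-2.24) = 5.75 × 10^-3 M = x
Ka = x²/(C₀ − x) ⇒ C₀ = x + x²/Ka
C₀ = 5.75 × 10^-3 + (5.75 × 10^-3)²/(1.3 × 10^-4) = 2.60 × 10^-1 M

C₀ = 2.6 × 10^-1 M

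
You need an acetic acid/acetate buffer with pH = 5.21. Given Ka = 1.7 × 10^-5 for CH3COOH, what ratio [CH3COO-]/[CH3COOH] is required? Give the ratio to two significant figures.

pKa = -log(1.7 × 10^-5) = 4.770
pH = pKa + log(r) ⇒ log(r) = 5.21 − 4.770 = +0.440
r = [CH3COO-]/[CH3COOH] = 10^(+0.440) = 2.75

ratio = 2.8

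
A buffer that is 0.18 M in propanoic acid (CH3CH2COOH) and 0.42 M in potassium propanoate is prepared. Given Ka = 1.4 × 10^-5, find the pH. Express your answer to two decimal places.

pH = 5.22

pKa = −log(1.4 × 10^-5) = 4.854
Henderson–Hasselbalch: pH = pKa + log([CH3CH2COO-]/[CH3CH2COOH]) = 4.854 + log(0.42/0.18)
pH = 4.854 + (+0.368) = 5.22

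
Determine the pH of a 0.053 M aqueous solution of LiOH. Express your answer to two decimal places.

LiOH is a strong base; [OH-] = 0.053 M.
pOH = -log(0.053) = 1.28
pH = 14.00 - 1.28 = 12.72

pH = 12.72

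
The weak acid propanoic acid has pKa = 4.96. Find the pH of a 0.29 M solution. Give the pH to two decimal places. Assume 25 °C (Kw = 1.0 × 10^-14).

CH3CH2COOH ⇌ CH3CH2COO- + H+
Ka = 10^(−4.96) = 1.10 × 10^-5
Ka = x²/(0.29 − x) = 1.10 × 10^-5
Assume x ≪ 0.29: x ≈ √(1.10 × 10^-5 × 0.29) = 1.79 × 10^-3 M
pH = −log[H+] = −log(1.79 × 10^-3) = 2.75

pH = 2.75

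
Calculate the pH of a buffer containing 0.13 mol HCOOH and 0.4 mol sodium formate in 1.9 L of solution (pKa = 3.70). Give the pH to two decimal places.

pH = pKa + log([A⁻]/[HA]) = 3.70 + log(0.4/0.13)
pH = 3.70 + (+0.488) = 4.19

pH = 4.19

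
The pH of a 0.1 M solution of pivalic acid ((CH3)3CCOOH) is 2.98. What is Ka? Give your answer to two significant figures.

[H+] = 10^(-2.98) = 1.05 × 10^-3 M
At equilibrium [HA] = 0.1 − 1.05 × 10^-3 = 9.90 × 10^-2 M
Ka = [H+][A-]/[HA] = (1.05 × 10^-3)² / 9.90 × 10^-2 = 1.1 × 10^-5

Ka = 1.1 × 10^-5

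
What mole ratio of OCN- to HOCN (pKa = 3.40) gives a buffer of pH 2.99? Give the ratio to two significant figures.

ratio = 0.39

pH = pKa + log(r) ⇒ log(r) = 2.99 − 3.40 = -0.41
r = [OCN-]/[HOCN] = 10^(-0.41) = 0.389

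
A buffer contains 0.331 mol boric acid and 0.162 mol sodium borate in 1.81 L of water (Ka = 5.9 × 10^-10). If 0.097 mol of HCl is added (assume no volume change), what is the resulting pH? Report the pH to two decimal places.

Added H+ converts B(OH)4- to B(OH)3: B(OH)3 → 0.428 mol, B(OH)4- → 0.065 mol.
pKa = −log(5.9 × 10^-10) = 9.229
pH = pKa + log([A⁻]/[HA]) = 9.229 + log(0.065/0.428) = 9.229 -0.819

pH = 8.41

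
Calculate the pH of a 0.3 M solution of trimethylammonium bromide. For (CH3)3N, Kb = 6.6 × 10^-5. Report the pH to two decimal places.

(CH3)3NH+ is the conjugate acid of the weak base (CH3)3N.
Ka = Kw/Kb = 1.0×10^-14 / 6.6 × 10^-5 = 1.52 × 10^-10
Ka = x²/(0.3 − x) = 1.52 × 10^-10
Neglecting x in the denominator: x = √(1.52 × 10^-10 × 0.3) = 6.75 × 10^-6 M
Check: 0.0023% ionized — well under 5%, approximation valid.
pH = −log[H+] = −log(6.75 × 10^-6) = 5.17

pH = 5.17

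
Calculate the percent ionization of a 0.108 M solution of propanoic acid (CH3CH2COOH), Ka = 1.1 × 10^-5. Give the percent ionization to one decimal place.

1.0%

CH3CH2COOH ⇌ CH3CH2COO- + H+; let x = [H+] at equilibrium.
x ≈ √(Ka·C₀) = √(1.1 × 10^-5 × 0.108) = 1.09 × 10^-3 M
Fraction ionized = 1.09 × 10^-3 / 0.108 = 0.0101 → 1.0%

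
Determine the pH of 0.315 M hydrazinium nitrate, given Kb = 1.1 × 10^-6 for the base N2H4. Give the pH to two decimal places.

N2H5+ is the conjugate acid of the weak base N2H4.
Ka = Kw/Kb = 1.0×10^-14 / 1.1 × 10^-6 = 9.09 × 10^-9
Ka = [H+]²/(0.315 − [H+]) = 9.09 × 10^-9
Assume [H+] ≪ 0.315: [H+] ≈ √(9.09 × 10^-9 × 0.315) = 5.35 × 10^-5 M
Check: 0.017% ionized — well under 5%, approximation valid.
pH = −log[H+] = −log(5.35 × 10^-5) = 4.27

pH = 4.27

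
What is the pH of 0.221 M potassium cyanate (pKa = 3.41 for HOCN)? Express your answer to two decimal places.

OCN- is the conjugate base of the weak acid HOCN.
Ka = 10^(−3.41) = 3.89 × 10^-4
Kb = Kw/Ka = 1.0×10^-14 / 3.89 × 10^-4 = 2.57 × 10^-11
From the ICE table, Kb = [OH-]²/(0.221 − [OH-]) = 2.57 × 10^-11.
Neglecting [OH-] in the denominator: [OH-] = √(2.57 × 10^-11 × 0.221) = 2.38 × 10^-6 M
pOH = −log(2.38 × 10^-6) = 5.62; pH = 14.00 − 5.62 = 8.38

pH = 8.38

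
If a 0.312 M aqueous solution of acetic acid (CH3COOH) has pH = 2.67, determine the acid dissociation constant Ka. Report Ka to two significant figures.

Ka = 1.5 × 10^-5

[H+] = 10^(-2.67) = 2.14 × 10^-3 M
At equilibrium [HA] = 0.312 − 2.14 × 10^-3 = 3.10 × 10^-1 M
Ka = [H+][A-]/[HA] = (2.14 × 10^-3)² / 3.10 × 10^-1 = 1.5 × 10^-5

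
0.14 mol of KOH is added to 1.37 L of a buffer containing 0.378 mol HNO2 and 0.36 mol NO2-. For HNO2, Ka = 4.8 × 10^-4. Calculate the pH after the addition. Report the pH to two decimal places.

OH- converts HNO2 to NO2-: HNO2 → 0.238 mol, NO2- → 0.5 mol.
pKa = −log(4.8 × 10^-4) = 3.319
pH = pKa + log(n_NO2-/n_HNO2) = 3.319 + log(0.5/0.238) = 3.319 + (+0.322)

pH = 3.64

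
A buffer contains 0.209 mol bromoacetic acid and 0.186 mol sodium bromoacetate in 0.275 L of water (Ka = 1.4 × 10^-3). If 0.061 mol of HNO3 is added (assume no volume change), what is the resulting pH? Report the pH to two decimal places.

After neutralization: n(BrCH2COOH) = 0.27 mol, n(BrCH2COO-) = 0.125 mol.
pKa = −log(1.4 × 10^-3) = 2.854
pH = pKa + log(n_BrCH2COO-/n_BrCH2COOH) = 2.854 + log(0.125/0.27) = 2.854 + (-0.334)

pH = 2.52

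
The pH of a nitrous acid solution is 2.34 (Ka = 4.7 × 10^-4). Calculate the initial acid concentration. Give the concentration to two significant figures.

[H+] = 10^(-2.34) = 4.57 × 10^-3 M = x
Ka = x²/(C₀ − x) ⇒ C₀ = x + x²/Ka
C₀ = 4.57 × 10^-3 + (4.57 × 10^-3)²/(4.7 × 10^-4) = 4.90 × 10^-2 M

C₀ = 4.9 × 10^-2 M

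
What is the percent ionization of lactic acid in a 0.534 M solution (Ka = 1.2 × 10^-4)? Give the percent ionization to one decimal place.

CH3CH(OH)COOH ⇌ CH3CH(OH)COO- + H+; let x = [H+] at equilibrium.
x ≈ √(Ka·C₀) = √(1.2 × 10^-4 × 0.534) = 8.00 × 10^-3 M
% ionization = x/C₀ × 100% = 8.00 × 10^-3/0.534 × 100% = 1.5%

1.5%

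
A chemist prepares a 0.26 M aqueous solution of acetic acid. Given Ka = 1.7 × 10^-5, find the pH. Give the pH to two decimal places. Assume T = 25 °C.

CH3COOH ⇌ CH3COO- + H+
From the ICE table, Ka = x²/(0.26 − x) = 1.7 × 10^-5.
Since Ka ≪ C₀, x ≈ √(Ka·C₀) = 2.10 × 10^-3 M.
Check: 0.81% ionized — well under 5%, approximation valid.
pH = −log[H+] = −log(2.10 × 10^-3) = 2.68

pH = 2.68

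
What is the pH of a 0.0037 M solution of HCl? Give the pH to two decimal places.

pH = 2.43

HCl is a strong acid and dissociates completely, so [H+] = 0.0037 M.
pH = -log(0.0037) = 2.43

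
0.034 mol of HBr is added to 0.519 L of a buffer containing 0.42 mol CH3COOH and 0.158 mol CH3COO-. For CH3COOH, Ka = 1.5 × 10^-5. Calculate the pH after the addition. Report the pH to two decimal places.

pH = 4.26

Added H+ converts CH3COO- to CH3COOH: CH3COOH → 0.454 mol, CH3COO- → 0.124 mol.
pKa = −log(1.5 × 10^-5) = 4.824
pH = pKa + log([A⁻]/[HA]) = 4.824 + log(0.124/0.454) = 4.824 -0.564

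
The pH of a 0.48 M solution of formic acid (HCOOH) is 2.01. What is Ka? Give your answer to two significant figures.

[H+] = 10^(-2.01) = 9.77 × 10^-3 M
At equilibrium [HA] = 0.48 − 9.77 × 10^-3 = 4.70 × 10^-1 M
Ka = [H+][A-]/[HA] = (9.77 × 10^-3)² / 4.70 × 10^-1 = 2.0 × 10^-4

Ka = 2.0 × 10^-4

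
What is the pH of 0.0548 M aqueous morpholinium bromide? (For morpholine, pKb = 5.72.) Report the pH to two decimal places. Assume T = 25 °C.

C4H8ONH2+ is the conjugate acid of the weak base C4H8ONH.
Kb = 10^(−5.72) = 1.91 × 10^-6
Ka = Kw/Kb = 1.0×10^-14 / 1.91 × 10^-6 = 5.24 × 10^-9
Let x = [H+] at equilibrium. Ka = x²/(0.0548 − x).
Since Ka ≪ C₀, x ≈ √(Ka·C₀) = 1.69 × 10^-5 M.
pH = −log[H+] = −log(1.69 × 10^-5) = 4.77

pH = 4.77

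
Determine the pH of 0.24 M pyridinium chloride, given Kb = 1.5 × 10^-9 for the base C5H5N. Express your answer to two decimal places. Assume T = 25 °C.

C5H5NH+ is the conjugate acid of the weak base C5H5N.
Ka = Kw/Kb = 1.0×10^-14 / 1.5 × 10^-9 = 6.67 × 10^-6
Ka = [H+]²/(0.24 − [H+]) = 6.67 × 10^-6
Neglecting [H+] in the denominator: [H+] = √(6.67 × 10^-6 × 0.24) = 1.27 × 10^-3 M
Check: 0.53% ionized — well under 5%, approximation valid.
pH = −log[H+] = −log(1.27 × 10^-3) = 2.90

pH = 2.90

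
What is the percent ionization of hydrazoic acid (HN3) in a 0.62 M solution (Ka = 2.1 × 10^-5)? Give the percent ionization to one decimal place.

HN3 ⇌ N3- + H+; let x = [H+] at equilibrium.
x ≈ √(Ka·C₀) = √(2.1 × 10^-5 × 0.62) = 3.61 × 10^-3 M
Fraction ionized = 3.61 × 10^-3 / 0.62 = 0.0058 → 0.6%

0.6%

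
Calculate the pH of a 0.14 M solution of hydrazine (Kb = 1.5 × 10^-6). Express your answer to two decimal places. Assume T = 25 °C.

pH = 10.66

N2H4 + H2O ⇌ N2H5+ + OH-
Let x = [OH-] at equilibrium. Kb = x²/(0.14 − x).
Since Kb ≪ C₀, x ≈ √(Kb·C₀) = 4.58 × 10^-4 M.
pOH = −log(4.58 × 10^-4) = 3.34; pH = 14.00 − 3.34 = 10.66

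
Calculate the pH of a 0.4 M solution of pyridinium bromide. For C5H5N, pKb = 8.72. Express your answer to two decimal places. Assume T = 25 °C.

C5H5NH+ is the conjugate acid of the weak base C5H5N.
Kb = 10^(−8.72) = 1.91 × 10^-9
Ka = Kw/Kb = 1.0×10^-14 / 1.91 × 10^-9 = 5.24 × 10^-6
Ka = x²/(0.4 − x) = 5.24 × 10^-6
Assume x ≪ 0.4: x ≈ √(5.24 × 10^-6 × 0.4) = 1.45 × 10^-3 M
(x/C₀ = 0.36% < 5%, so the approximation holds.)
pH = −log(1.45 × 10^-3) = 2.84

pH = 2.84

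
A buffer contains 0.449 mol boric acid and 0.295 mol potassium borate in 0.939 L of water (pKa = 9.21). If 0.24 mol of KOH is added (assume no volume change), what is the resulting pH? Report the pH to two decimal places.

OH- converts B(OH)3 to B(OH)4-: B(OH)3 → 0.209 mol, B(OH)4- → 0.535 mol.
Henderson–Hasselbalch with mole ratio 0.535/0.209: pH = 9.21 + (+0.408)

pH = 9.62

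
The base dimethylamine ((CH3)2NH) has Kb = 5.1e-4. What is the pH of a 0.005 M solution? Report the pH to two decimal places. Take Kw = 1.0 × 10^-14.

(CH3)2NH + H2O ⇌ (CH3)2NH2+ + OH-
From the ICE table, Kb = x²/(0.005 − x) = 5.1 × 10^-4.
Here C₀/Kb ≈ 9.8, so the small-x approximation fails. Use the quadratic:
x = [−0.00051 + √(0.00051² + 1.02e-05)]/2 = 1.36 × 10^-3 M
pOH = 2.87, so pH = 14.00 − pOH = 11.13

pH = 11.13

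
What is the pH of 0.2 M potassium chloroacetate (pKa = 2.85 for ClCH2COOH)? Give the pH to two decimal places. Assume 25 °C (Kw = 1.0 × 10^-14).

pH = 8.08

ClCH2COO- is the conjugate base of the weak acid ClCH2COOH.
Ka = 10^(−2.85) = 1.41 × 10^-3
Kb = Kw/Ka = 1.0×10^-14 / 1.41 × 10^-3 = 7.09 × 10^-12
Let x = [OH-] at equilibrium. Kb = x²/(0.2 − x).
Since Kb ≪ C₀, x ≈ √(Kb·C₀) = 1.19 × 10^-6 M.
pOH = 5.92, so pH = 14.00 − pOH = 8.08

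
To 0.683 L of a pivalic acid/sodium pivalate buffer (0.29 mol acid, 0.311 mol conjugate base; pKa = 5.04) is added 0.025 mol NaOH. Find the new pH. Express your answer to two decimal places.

pH = 5.14

After neutralization: n((CH3)3CCOOH) = 0.265 mol, n((CH3)3CCOO-) = 0.336 mol.
pH = pKa + log([A⁻]/[HA]) = 5.04 + log(0.336/0.265) = 5.04 +0.103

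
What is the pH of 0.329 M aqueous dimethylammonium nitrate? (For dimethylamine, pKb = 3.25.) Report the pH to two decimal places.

pH = 5.62

(CH3)2NH2+ is the conjugate acid of the weak base (CH3)2NH.
Kb = 10^(−3.25) = 5.62 × 10^-4
Ka = Kw/Kb = 1.0×10^-14 / 5.62 × 10^-4 = 1.78 × 10^-11
From the ICE table, Ka = x²/(0.329 − x) = 1.78 × 10^-11.
Assume x ≪ 0.329: x ≈ √(1.78 × 10^-11 × 0.329) = 2.42 × 10^-6 M
(x/C₀ = 0.00074% < 5%, so the approximation holds.)
pH = −log(2.42 × 10^-6) = 5.62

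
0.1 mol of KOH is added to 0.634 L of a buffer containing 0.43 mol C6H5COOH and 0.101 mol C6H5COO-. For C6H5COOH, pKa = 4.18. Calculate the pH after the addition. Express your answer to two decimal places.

pH = 3.96

OH- converts C6H5COOH to C6H5COO-: C6H5COOH → 0.33 mol, C6H5COO- → 0.201 mol.
Henderson–Hasselbalch with mole ratio 0.201/0.33: pH = 4.18 + (-0.215)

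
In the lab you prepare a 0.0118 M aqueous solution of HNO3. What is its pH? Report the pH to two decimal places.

pH = 1.93

HNO3 is a strong acid and dissociates completely, so [H+] = 0.0118 M.
pH = -log(0.0118) = 1.93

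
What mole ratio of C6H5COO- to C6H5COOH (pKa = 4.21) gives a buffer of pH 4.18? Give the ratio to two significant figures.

ratio = 0.93

pH = pKa + log(r) ⇒ log(r) = 4.18 − 4.21 = -0.03
r = [C6H5COO-]/[C6H5COOH] = 10^(-0.03) = 0.933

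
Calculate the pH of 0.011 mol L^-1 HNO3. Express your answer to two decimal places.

HNO3 is a strong acid and dissociates completely, so [H+] = 0.011 M.
pH = -log(0.011) = 1.96

pH = 1.96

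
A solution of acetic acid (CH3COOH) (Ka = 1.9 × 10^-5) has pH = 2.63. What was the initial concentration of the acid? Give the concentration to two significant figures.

C₀ = 2.9 × 10^-1 M

[H+] = 10^(-2.63) = 2.34 × 10^-3 M = x
Ka = x²/(C₀ − x) ⇒ C₀ = x + x²/Ka
C₀ = 2.34 × 10^-3 + (2.34 × 10^-3)²/(1.9 × 10^-5) = 2.91 × 10^-1 M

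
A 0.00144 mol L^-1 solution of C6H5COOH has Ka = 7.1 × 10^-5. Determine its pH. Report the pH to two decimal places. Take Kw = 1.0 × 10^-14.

C6H5COOH ⇌ C6H5COO- + H+
Ka = [H+]²/(0.00144 − [H+]) = 7.1 × 10^-5
The 5% rule fails; solving [H+]² + Ka·[H+] − Ka·C₀ = 0 exactly:
[H+] = [−7.1e-05 + √(7.1e-05² + 4.09e-07)]/2 = 2.86 × 10^-4 M
pH = −log[H+] = −log(2.86 × 10^-4) = 3.54

pH = 3.54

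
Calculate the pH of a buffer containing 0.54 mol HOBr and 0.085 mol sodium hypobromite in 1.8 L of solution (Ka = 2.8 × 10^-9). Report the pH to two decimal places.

pKa = −log(2.8 × 10^-9) = 8.553
pH = pKa + log([A⁻]/[HA]) = 8.553 + log(0.085/0.54)
pH = 8.553 + (-0.803) = 7.75

pH = 7.75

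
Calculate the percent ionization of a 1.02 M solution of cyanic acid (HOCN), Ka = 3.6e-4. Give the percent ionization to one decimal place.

1.9%

HOCN ⇌ OCN- + H+; let x = [H+] at equilibrium.
x ≈ √(Ka·C₀) = √(3.6 × 10^-4 × 1.02) = 1.92 × 10^-2 M
% ionization = x/C₀ × 100% = 1.92 × 10^-2/1.02 × 100% = 1.9%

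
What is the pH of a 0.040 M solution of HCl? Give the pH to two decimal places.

HCl is a strong acid and dissociates completely, so [H+] = 0.040 M.
pH = -log(0.04) = 1.40

pH = 1.40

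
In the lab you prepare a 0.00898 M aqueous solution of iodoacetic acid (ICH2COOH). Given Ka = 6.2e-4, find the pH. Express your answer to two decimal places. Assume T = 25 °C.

pH = 2.68

ICH2COOH ⇌ ICH2COO- + H+
Let x = [H+] at equilibrium. Ka = x²/(0.00898 − x).
x is not negligible relative to C₀; solve x² + 0.00062·x − 5.57e-06 = 0.
x = (−Ka + √(Ka² + 4·Ka·C₀))/2 = 2.07 × 10^-3 M
pH = −log[H+] = −log(2.07 × 10^-3) = 2.68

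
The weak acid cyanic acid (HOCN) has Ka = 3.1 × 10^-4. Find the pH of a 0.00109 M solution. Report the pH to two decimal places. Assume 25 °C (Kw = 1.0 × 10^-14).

pH = 3.35

HOCN ⇌ OCN- + H+
Ka = [H+]²/(0.00109 − [H+]) = 3.1 × 10^-4
The 5% rule fails; solving [H+]² + Ka·[H+] − Ka·C₀ = 0 exactly:
[H+] = (−Ka + √(Ka² + 4·Ka·C₀))/2 = 4.47 × 10^-4 M
pH = −log(4.47 × 10^-4) = 3.35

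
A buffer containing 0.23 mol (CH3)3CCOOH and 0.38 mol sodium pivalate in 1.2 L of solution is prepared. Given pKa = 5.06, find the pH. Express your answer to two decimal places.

pH = 5.28

pH = pKa + log([A⁻]/[HA]) = 5.06 + log(0.38/0.23)
pH = 5.06 + (+0.218) = 5.28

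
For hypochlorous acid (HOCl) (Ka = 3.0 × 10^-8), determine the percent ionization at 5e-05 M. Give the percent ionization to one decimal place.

HOCl ⇌ OCl- + H+; let x = [H+] at equilibrium.
x ≈ √(Ka·C₀) = √(3.0 × 10^-8 × 5e-05) = 1.22 × 10^-6 M
Fraction ionized = 1.22 × 10^-6 / 5e-05 = 0.0244 → 2.4%

2.4%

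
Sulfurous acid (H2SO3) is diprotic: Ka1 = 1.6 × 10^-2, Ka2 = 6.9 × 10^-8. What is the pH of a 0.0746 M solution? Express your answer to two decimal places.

Since Ka1 ≫ Ka2, the first ionization dominates [H+].
Ka1 = x²/(0.0746 − x) = 1.6 × 10^-2
Solving the quadratic: x = (−Ka1 + √(Ka1² + 4·Ka1·C₀))/2 = 2.75 × 10^-2 M
pH = −log(2.75 × 10^-2) = 1.56

pH = 1.56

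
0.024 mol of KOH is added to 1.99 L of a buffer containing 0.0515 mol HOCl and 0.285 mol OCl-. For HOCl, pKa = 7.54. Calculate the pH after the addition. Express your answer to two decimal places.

pH = 8.59

After neutralization: n(HOCl) = 0.0275 mol, n(OCl-) = 0.309 mol.
Henderson–Hasselbalch with mole ratio 0.309/0.0275: pH = 7.54 + (+1.051)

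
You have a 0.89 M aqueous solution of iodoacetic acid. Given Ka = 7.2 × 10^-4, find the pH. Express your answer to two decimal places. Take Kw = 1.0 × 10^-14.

pH = 1.60

ICH2COOH ⇌ ICH2COO- + H+
Ka = x²/(0.89 − x) = 7.2 × 10^-4
Assume x ≪ 0.89: x ≈ √(7.2 × 10^-4 × 0.89) = 2.53 × 10^-2 M
Check: 2.8% ionized — well under 5%, approximation valid.
pH = −log[H+] = −log(2.53 × 10^-2) = 1.60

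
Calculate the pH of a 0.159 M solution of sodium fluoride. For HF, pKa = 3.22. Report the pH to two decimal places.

F- is the conjugate base of the weak acid HF.
Ka = 10^(−3.22) = 6.03 × 10^-4
Kb = Kw/Ka = 1.0×10^-14 / 6.03 × 10^-4 = 1.66 × 10^-11
Let x = [OH-] at equilibrium. Kb = x²/(0.159 − x).
Neglecting x in the denominator: x = √(1.66 × 10^-11 × 0.159) = 1.62 × 10^-6 M
pOH = 5.79, so pH = 14.00 − pOH = 8.21

pH = 8.21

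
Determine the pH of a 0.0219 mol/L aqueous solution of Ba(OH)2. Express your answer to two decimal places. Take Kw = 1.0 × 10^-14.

Ba(OH)2 is a strong base (each formula unit releases 2 OH-); [OH-] = 0.0438 M.
pOH = -log(0.0438) = 1.36
pH = 14.00 - 1.36 = 12.64

pH = 12.64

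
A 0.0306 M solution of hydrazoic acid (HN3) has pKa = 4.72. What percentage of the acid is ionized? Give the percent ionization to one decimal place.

HN3 ⇌ N3- + H+; let x = [H+] at equilibrium.
Ka = 10^(−4.72) = 1.91 × 10^-5
x ≈ √(Ka·C₀) = √(1.91 × 10^-5 × 0.0306) = 7.64 × 10^-4 M
Fraction ionized = 7.64 × 10^-4 / 0.0306 = 0.0250 → 2.5%

2.5%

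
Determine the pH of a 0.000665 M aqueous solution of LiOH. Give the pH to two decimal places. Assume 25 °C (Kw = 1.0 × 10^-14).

LiOH is a strong base; [OH-] = 0.000665 M.
pOH = -log(0.000665) = 3.18
pH = 14.00 - 3.18 = 10.82

pH = 10.82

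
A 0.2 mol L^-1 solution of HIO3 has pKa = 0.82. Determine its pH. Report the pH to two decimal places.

pH = 0.94

HIO3 ⇌ IO3- + H+
Ka = 10^(−0.82) = 1.51 × 10^-1
From the ICE table, Ka = x²/(0.2 − x) = 1.51 × 10^-1.
The 5% rule fails; solving x² + Ka·x − Ka·C₀ = 0 exactly:
x = (−Ka + √(Ka² + 4·Ka·C₀))/2 = 1.14 × 10^-1 M
pH = −log[H+] = −log(1.14 × 10^-1) = 0.94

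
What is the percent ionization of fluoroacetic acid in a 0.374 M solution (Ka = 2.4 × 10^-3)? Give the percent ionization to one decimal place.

FCH2COOH ⇌ FCH2COO- + H+; let x = [H+] at equilibrium.
Ka = x²/(C₀ − x); solving the quadratic gives x = 2.88 × 10^-2 M.
Fraction ionized = 2.88 × 10^-2 / 0.374 = 0.0770 → 7.7%

7.7%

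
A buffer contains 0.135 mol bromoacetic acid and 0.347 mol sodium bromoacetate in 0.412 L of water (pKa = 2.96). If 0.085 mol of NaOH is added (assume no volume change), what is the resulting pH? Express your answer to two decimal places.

pH = 3.90

OH- converts BrCH2COOH to BrCH2COO-: BrCH2COOH → 0.05 mol, BrCH2COO- → 0.432 mol.
pH = pKa + log(n_BrCH2COO-/n_BrCH2COOH) = 2.96 + log(0.432/0.05) = 2.96 + (+0.937)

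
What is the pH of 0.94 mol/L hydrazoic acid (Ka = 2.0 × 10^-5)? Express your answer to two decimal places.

HN3 ⇌ N3- + H+
Let x = [H+] at equilibrium. Ka = x²/(0.94 − x).
Since Ka ≪ C₀, x ≈ √(Ka·C₀) = 4.34 × 10^-3 M.
pH = −log[H+] = −log(4.34 × 10^-3) = 2.36

pH = 2.36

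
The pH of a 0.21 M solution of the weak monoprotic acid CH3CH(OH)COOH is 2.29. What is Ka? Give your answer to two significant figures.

[H+] = 10^(-2.29) = 5.13 × 10^-3 M
At equilibrium [HA] = 0.21 − 5.13 × 10^-3 = 2.05 × 10^-1 M
Ka = [H+][A-]/[HA] = (5.13 × 10^-3)² / 2.05 × 10^-1 = 1.3 × 10^-4

Ka = 1.3 × 10^-4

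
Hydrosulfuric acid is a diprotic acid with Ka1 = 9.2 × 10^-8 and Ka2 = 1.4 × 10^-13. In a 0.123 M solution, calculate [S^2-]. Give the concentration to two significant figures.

1.4 × 10^-13 M

First ionization gives [H+] ≈ [HS-] = 1.06 × 10^-4 M.
Second step: Ka2 = [H+][S^2-]/[HS-] ≈ [S^2-] (since [H+] ≈ [HS-]).
So [S^2-] ≈ Ka2.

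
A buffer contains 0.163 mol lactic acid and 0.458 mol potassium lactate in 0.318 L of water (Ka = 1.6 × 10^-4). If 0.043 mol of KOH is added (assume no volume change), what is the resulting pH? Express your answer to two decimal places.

After neutralization: n(CH3CH(OH)COOH) = 0.12 mol, n(CH3CH(OH)COO-) = 0.501 mol.
pKa = −log(1.6 × 10^-4) = 3.796
pH = pKa + log([A⁻]/[HA]) = 3.796 + log(0.501/0.12) = 3.796 +0.621

pH = 4.42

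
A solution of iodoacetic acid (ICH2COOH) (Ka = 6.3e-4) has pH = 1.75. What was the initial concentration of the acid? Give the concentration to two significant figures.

C₀ = 5.2 × 10^-1 M

[H+] = 10^(-1.75) = 1.78 × 10^-2 M = x
Ka = x²/(C₀ − x) ⇒ C₀ = x + x²/Ka
C₀ = 1.78 × 10^-2 + (1.78 × 10^-2)²/(6.3 × 10^-4) = 5.21 × 10^-1 M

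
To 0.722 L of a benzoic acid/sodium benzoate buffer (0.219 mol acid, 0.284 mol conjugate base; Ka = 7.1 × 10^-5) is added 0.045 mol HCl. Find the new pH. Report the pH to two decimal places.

Added H+ converts C6H5COO- to C6H5COOH: C6H5COOH → 0.264 mol, C6H5COO- → 0.239 mol.
pKa = −log(7.1 × 10^-5) = 4.149
pH = pKa + log([A⁻]/[HA]) = 4.149 + log(0.239/0.264) = 4.149 -0.043

pH = 4.11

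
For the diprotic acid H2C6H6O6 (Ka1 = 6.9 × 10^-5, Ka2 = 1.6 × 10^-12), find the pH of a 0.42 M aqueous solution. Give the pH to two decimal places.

Since Ka1 ≫ Ka2, the first ionization dominates [H+].
Ka1 = x²/(0.42 − x) = 6.9 × 10^-5
x ≈ √(6.9 × 10^-5 × 0.42) = 5.38 × 10^-3 M
pH = −log(5.38 × 10^-3) = 2.27

pH = 2.27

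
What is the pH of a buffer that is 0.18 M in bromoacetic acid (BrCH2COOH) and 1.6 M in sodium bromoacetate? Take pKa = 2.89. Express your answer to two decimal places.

pH = 3.84

pH = pKa + log([A⁻]/[HA]) = 2.89 + log(1.6/0.18)
pH = 2.89 + (+0.949) = 3.84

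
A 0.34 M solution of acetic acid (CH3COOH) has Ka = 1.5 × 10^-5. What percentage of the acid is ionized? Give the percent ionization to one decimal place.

CH3COOH ⇌ CH3COO- + H+; let x = [H+] at equilibrium.
x ≈ √(Ka·C₀) = √(1.5 × 10^-5 × 0.34) = 2.26 × 10^-3 M
% ionization = x/C₀ × 100% = 2.26 × 10^-3/0.34 × 100% = 0.7%

0.7%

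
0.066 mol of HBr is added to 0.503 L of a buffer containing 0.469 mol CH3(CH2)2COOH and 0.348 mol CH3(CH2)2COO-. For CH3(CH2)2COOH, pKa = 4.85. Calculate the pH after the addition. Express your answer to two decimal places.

After neutralization: n(CH3(CH2)2COOH) = 0.535 mol, n(CH3(CH2)2COO-) = 0.282 mol.
pH = pKa + log(n_CH3(CH2)2COO-/n_CH3(CH2)2COOH) = 4.85 + log(0.282/0.535) = 4.85 + (-0.278)

pH = 4.57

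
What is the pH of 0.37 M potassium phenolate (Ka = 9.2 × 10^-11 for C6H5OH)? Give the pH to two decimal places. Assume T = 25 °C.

C6H5O- is the conjugate base of the weak acid C6H5OH.
Kb = Kw/Ka = 1.0×10^-14 / 9.2 × 10^-11 = 1.09 × 10^-4
Kb = x²/(0.37 − x) = 1.09 × 10^-4
Neglecting x in the denominator: x = √(1.09 × 10^-4 × 0.37) = 6.35 × 10^-3 M
(x/C₀ = 1.7% < 5%, so the approximation holds.)
pOH = −log(6.35 × 10^-3) = 2.20; pH = 14.00 − 2.20 = 11.80

pH = 11.80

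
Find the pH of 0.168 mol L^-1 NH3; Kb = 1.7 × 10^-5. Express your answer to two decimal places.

NH3 + H2O ⇌ NH4+ + OH-
Let x = [OH-] at equilibrium. Kb = x²/(0.168 − x).
Assume x ≪ 0.168: x ≈ √(1.7 × 10^-5 × 0.168) = 1.69 × 10^-3 M
pOH = −log(1.69 × 10^-3) = 2.77; pH = 14.00 − 2.77 = 11.23

pH = 11.23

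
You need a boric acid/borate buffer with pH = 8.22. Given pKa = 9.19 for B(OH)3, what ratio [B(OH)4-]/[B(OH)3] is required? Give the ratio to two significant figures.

ratio = 0.11

pH = pKa + log(r) ⇒ log(r) = 8.22 − 9.19 = -0.97
r = [B(OH)4-]/[B(OH)3] = 10^(-0.97) = 0.107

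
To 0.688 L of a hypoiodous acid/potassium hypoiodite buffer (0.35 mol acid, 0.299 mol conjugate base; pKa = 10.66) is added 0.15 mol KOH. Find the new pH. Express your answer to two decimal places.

pH = 11.01

After neutralization: n(HOI) = 0.2 mol, n(OI-) = 0.449 mol.
pH = pKa + log([A⁻]/[HA]) = 10.66 + log(0.449/0.2) = 10.66 +0.351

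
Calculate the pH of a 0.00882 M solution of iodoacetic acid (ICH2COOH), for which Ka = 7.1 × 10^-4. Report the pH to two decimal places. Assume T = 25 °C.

pH = 2.66

ICH2COOH ⇌ ICH2COO- + H+
Let x = [H+] at equilibrium. Ka = x²/(0.00882 − x).
x is not negligible relative to C₀; solve x² + 0.00071·x − 6.26e-06 = 0.
x = (−Ka + √(Ka² + 4·Ka·C₀))/2 = 2.17 × 10^-3 M
pH = −log(2.17 × 10^-3) = 2.66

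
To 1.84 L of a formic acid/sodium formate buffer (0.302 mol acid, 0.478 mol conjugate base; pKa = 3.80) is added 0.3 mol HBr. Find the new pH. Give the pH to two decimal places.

pH = 3.27

Added H+ converts HCOO- to HCOOH: HCOOH → 0.602 mol, HCOO- → 0.178 mol.
pH = pKa + log(n_HCOO-/n_HCOOH) = 3.80 + log(0.178/0.602) = 3.80 + (-0.529)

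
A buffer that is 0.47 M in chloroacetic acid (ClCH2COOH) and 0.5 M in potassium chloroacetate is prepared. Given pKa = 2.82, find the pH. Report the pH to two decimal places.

pH = 2.85

Henderson–Hasselbalch: pH = pKa + log([ClCH2COO-]/[ClCH2COOH]) = 2.82 + log(0.5/0.47)
pH = 2.82 + (+0.027) = 2.85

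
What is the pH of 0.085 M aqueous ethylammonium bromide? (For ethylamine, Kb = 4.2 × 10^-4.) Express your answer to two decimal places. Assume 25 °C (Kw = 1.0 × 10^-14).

C2H5NH3+ is the conjugate acid of the weak base C2H5NH2.
Ka = Kw/Kb = 1.0×10^-14 / 4.2 × 10^-4 = 2.38 × 10^-11
From the ICE table, Ka = x²/(0.085 − x) = 2.38 × 10^-11.
Since Ka ≪ C₀, x ≈ √(Ka·C₀) = 1.42 × 10^-6 M.
(x/C₀ = 0.0017% < 5%, so the approximation holds.)
pH = −log(1.42 × 10^-6) = 5.85

pH = 5.85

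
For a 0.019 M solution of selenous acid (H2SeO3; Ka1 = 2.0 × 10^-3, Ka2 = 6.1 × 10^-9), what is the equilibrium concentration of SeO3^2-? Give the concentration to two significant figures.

First ionization gives [H+] ≈ [HSeO3-] = 5.24 × 10^-3 M.
Second step: Ka2 = [H+][SeO3^2-]/[HSeO3-] ≈ [SeO3^2-] (since [H+] ≈ [HSeO3-]).
So [SeO3^2-] ≈ Ka2.

6.1 × 10^-9 M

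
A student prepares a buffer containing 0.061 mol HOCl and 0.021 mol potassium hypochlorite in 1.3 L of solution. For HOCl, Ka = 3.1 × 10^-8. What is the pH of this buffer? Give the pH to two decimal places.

pKa = −log(3.1 × 10^-8) = 7.509
pH = pKa + log([A⁻]/[HA]) = 7.509 + log(0.021/0.061)
pH = 7.509 + (-0.463) = 7.05

pH = 7.05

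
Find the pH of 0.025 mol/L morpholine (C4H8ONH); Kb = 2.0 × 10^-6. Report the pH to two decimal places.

pH = 10.35

C4H8ONH + H2O ⇌ C4H8ONH2+ + OH-
Let x = [OH-] at equilibrium. Kb = x²/(0.025 − x).
Neglecting x in the denominator: x = √(2.0 × 10^-6 × 0.025) = 2.24 × 10^-4 M
(x/C₀ = 0.89% < 5%, so the approximation holds.)
pOH = −log(2.24 × 10^-4) = 3.65; pH = 14.00 − 3.65 = 10.35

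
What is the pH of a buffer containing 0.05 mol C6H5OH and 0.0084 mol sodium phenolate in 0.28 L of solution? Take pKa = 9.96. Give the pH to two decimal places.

pH = 9.19

pH = pKa + log([A⁻]/[HA]) = 9.96 + log(0.0084/0.05)
pH = 9.96 + (-0.775) = 9.19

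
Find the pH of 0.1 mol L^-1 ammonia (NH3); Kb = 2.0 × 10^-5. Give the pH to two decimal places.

pH = 11.15

NH3 + H2O ⇌ NH4+ + OH-
Kb = [OH-]²/(0.1 − [OH-]) = 2.0 × 10^-5
Since Kb ≪ C₀, [OH-] ≈ √(Kb·C₀) = 1.41 × 10^-3 M.
pOH = 2.85, so pH = 14.00 − pOH = 11.15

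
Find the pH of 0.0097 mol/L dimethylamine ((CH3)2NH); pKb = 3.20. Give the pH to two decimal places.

pH = 11.34

(CH3)2NH + H2O ⇌ (CH3)2NH2+ + OH-
Kb = 10^(−3.20) = 6.31 × 10^-4
Kb = x²/(0.0097 − x) = 6.31 × 10^-4
x is not negligible relative to C₀; solve x² + 0.000631·x − 6.12e-06 = 0.
x = (−Kb + √(Kb² + 4·Kb·C₀))/2 = 2.18 × 10^-3 M
pOH = −log(2.18 × 10^-3) = 2.66; pH = 14.00 − 2.66 = 11.34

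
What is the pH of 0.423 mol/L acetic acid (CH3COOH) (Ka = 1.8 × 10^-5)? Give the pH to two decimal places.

CH3COOH ⇌ CH3COO- + H+
Ka = [H+]²/(0.423 − [H+]) = 1.8 × 10^-5
Assume [H+] ≪ 0.423: [H+] ≈ √(1.8 × 10^-5 × 0.423) = 2.76 × 10^-3 M
pH = −log(2.76 × 10^-3) = 2.56

pH = 2.56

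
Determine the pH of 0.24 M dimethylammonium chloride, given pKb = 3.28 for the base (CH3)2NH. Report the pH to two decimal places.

pH = 5.67

(CH3)2NH2+ is the conjugate acid of the weak base (CH3)2NH.
Kb = 10^(−3.28) = 5.25 × 10^-4
Ka = Kw/Kb = 1.0×10^-14 / 5.25 × 10^-4 = 1.90 × 10^-11
From the ICE table, Ka = [H+]²/(0.24 − [H+]) = 1.90 × 10^-11.
Assume [H+] ≪ 0.24: [H+] ≈ √(1.90 × 10^-11 × 0.24) = 2.14 × 10^-6 M
pH = −log[H+] = −log(2.14 × 10^-6) = 5.67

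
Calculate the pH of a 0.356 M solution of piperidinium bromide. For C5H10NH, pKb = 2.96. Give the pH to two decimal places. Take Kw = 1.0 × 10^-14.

C5H10NH2+ is the conjugate acid of the weak base C5H10NH.
Kb = 10^(−2.96) = 1.10 × 10^-3
Ka = Kw/Kb = 1.0×10^-14 / 1.10 × 10^-3 = 9.09 × 10^-12
Ka = [H+]²/(0.356 − [H+]) = 9.09 × 10^-12
Since Ka ≪ C₀, [H+] ≈ √(Ka·C₀) = 1.80 × 10^-6 M.
pH = −log[H+] = −log(1.80 × 10^-6) = 5.74

pH = 5.74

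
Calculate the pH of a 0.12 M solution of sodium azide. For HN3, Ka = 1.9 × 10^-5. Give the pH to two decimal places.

pH = 8.90

N3- is the conjugate base of the weak acid HN3.
Kb = Kw/Ka = 1.0×10^-14 / 1.9 × 10^-5 = 5.26 × 10^-10
Kb = x²/(0.12 − x) = 5.26 × 10^-10
Since Kb ≪ C₀, x ≈ √(Kb·C₀) = 7.94 × 10^-6 M.
(x/C₀ = 0.0066% < 5%, so the approximation holds.)
pOH = −log(7.94 × 10^-6) = 5.10; pH = 14.00 − 5.10 = 8.90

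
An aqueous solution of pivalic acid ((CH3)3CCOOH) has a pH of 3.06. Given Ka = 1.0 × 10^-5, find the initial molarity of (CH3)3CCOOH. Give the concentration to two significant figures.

[H+] = 10^(-3.06) = 8.71 × 10^-4 M = x
Ka = x²/(C₀ − x) ⇒ C₀ = x + x²/Ka
C₀ = 8.71 × 10^-4 + (8.71 × 10^-4)²/(1.0 × 10^-5) = 7.67 × 10^-2 M

C₀ = 7.7 × 10^-2 M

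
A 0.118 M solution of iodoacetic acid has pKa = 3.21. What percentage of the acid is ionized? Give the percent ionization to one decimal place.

7.0%

ICH2COOH ⇌ ICH2COO- + H+; let x = [H+] at equilibrium.
Ka = 10^(−3.21) = 6.17 × 10^-4
Ka = x²/(C₀ − x); solving the quadratic gives x = 8.23 × 10^-3 M.
% ionization = x/C₀ × 100% = 8.23 × 10^-3/0.118 × 100% = 7.0%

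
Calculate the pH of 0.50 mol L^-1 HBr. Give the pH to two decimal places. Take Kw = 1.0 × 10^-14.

HBr is a strong acid and dissociates completely, so [H+] = 0.50 M.
pH = -log(0.5) = 0.30

pH = 0.30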